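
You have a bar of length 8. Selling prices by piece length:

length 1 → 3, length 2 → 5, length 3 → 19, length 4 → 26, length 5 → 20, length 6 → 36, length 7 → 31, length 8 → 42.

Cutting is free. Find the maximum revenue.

52

Let R[k] be the best obtainable value from length k. For each k, try every first piece i and keep the best of price[i] + R[k−i].
R[1] = 3
R[2] = max(3+3, 5+0) = 6
R[3] = max(3+6, 5+3, 19+0) = 19
R[4] = max(3+19, 5+6, 19+3, 26+0) = 26
R[5] = max(3+26, 5+19, 19+6, 26+3, 20+0) = 29
R[6] = max(3+29, 5+26, 19+19, 26+6, 20+3, 36+0) = 38
R[7] = max(3+38, 5+29, 19+26, …, 36+3, 31+0) = 45
R[8] = max(3+45, 5+38, 19+29, …, 31+3, 42+0) = 52
One optimal cutting: 4 + 4 → 26 + 26 = 52.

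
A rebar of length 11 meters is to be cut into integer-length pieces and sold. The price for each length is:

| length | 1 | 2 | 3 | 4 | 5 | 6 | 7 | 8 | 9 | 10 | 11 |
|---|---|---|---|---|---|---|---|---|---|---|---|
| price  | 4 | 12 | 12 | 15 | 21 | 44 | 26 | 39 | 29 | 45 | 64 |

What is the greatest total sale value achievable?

72

Consider every possible first cut. v[k] is the best of p[i]+v[k−i] over all sellable i≤k.
v[1] = 4
v[2] = max(4+4, 12+0) = 12
v[3] = max(4+12, 12+4, 12+0) = 16
v[4] = max(4+16, 12+12, 12+4, 15+0) = 24
v[5] = max(4+24, 12+16, 12+12, 15+4, 21+0) = 28
v[6] = max(4+28, 12+24, 12+16, 15+12, 21+4, 44+0) = 44
v[7] = max(4+44, 12+28, 12+24, …, 44+4, 26+0) = 48
v[8] = max(4+48, 12+44, 12+28, …, 26+4, 39+0) = 56
v[9] = max(4+56, 12+48, 12+44, …, 39+4, 29+0) = 60
v[10] = max(4+60, 12+56, 12+48, …, 29+4, 45+0) = 68
v[11] = max(4+68, 12+60, 12+56, …, 45+4, 64+0) = 72
One optimal cutting: 6 + 2 + 2 + 1 → ₹44 + ₹12 + ₹12 + ₹4 = ₹72.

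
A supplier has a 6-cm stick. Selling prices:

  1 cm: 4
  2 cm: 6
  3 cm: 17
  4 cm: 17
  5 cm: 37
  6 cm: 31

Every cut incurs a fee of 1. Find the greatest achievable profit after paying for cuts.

40

Let r[k] be the best obtainable value from length k. For each k, try every first piece i and keep the best of price[i] + r[k−i] minus the 1 cut fee when i<k.
r[1] = 4
r[2] = max(4+4-1, 6+0) = 7
r[3] = max(4+7-1, 6+4-1, 17+0) = 17
r[4] = max(4+17-1, 6+7-1, 17+4-1, 17+0) = 20
r[5] = max(4+20-1, 6+17-1, 17+7-1, 17+4-1, 37+0) = 37
r[6] = max(4+37-1, 6+20-1, 17+17-1, 17+7-1, 37+4-1, 31+0) = 40
One optimal plan: pieces 5 + 1 (1 cut) → 41 − 1 = 40.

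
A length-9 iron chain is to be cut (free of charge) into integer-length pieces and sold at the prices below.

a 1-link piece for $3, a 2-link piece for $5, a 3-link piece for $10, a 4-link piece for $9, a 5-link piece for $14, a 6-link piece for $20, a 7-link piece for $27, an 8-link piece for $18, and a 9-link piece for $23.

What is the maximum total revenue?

33

Let v[k] be the best obtainable value from length k. For each k, try every first piece i and keep the best of price[i] + v[k−i].
v[1] = 3
v[2] = 6  (first piece 1, then v[1]=3)
v[3] = 10
v[4] = 13  (first piece 1, then v[3]=10)
v[5] = 16  (first piece 1, then v[4]=13)
v[6] = 20  (first piece 3, then v[3]=10)
v[7] = 27
v[8] = 30  (first piece 1, then v[7]=27)
v[9] = 33  (first piece 1, then v[8]=30)
One optimal cutting: 7 + 1 + 1 → $27 + $3 + $3 = $33.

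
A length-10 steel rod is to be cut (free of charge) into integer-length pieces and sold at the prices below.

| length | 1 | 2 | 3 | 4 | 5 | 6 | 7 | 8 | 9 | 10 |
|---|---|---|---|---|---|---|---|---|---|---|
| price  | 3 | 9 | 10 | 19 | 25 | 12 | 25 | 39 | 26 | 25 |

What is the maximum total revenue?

50

Consider every possible first cut. R[k] is the best of p[i]+R[k−i] over all sellable i≤k.
R[1] = 3
R[2] = max(3+3, 9+0) = 9
R[3] = max(3+9, 9+3, 10+0) = 12
R[4] = max(3+12, 9+9, 10+3, 19+0) = 19
R[5] = max(3+19, 9+12, 10+9, 19+3, 25+0) = 25
R[6] = max(3+25, 9+19, 10+12, 19+9, 25+3, 12+0) = 28
R[7] = max(3+28, 9+25, 10+19, …, 12+3, 25+0) = 34
R[8] = max(3+34, 9+28, 10+25, …, 25+3, 39+0) = 39
R[9] = max(3+39, 9+34, 10+28, …, 39+3, 26+0) = 44
R[10] = max(3+44, 9+39, 10+34, …, 26+3, 25+0) = 50
One optimal cutting: 5 + 5 → $25 + $25 = $50.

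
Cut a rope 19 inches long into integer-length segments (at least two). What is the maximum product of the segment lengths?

Let P[k] be the best product for length k (with at least one cut). For each first piece i, the rest contributes max(k−i, P[k−i]).
Small cases: P[2]=1, P[3]=2, P[4]=4, P[5]=6, P[6]=9, P[7]=12, P[8]=18, P[9]=27, P[10]=36, P[11]=54, P[12]=81.
P[13] = 2·max(11,54) = 2·54 = 108
P[14] = 2·max(12,81) = 2·81 = 162
P[15] = 3·max(12,81) = 3·81 = 243
P[16] = 2·max(14,162) = 2·162 = 324
P[17] = 2·max(15,243) = 2·243 = 486
P[18] = 3·max(15,243) = 3·243 = 729
P[19] = 2·max(17,486) = 2·486 = 972
One optimal split: 3 + 3 + 3 + 3 + 3 + 2 + 2; product 3·3·3·3·3·2·2 = 972.

972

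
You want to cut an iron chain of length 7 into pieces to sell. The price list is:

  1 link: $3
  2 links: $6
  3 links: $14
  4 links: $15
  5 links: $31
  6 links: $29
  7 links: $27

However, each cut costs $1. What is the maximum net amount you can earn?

36

Build net[k] bottom-up: net[k] = max over allowed piece i of (p[i] + net[k−i]) − 1 per cut.
net[1] = 3
net[2] = 6
net[3] = 14
net[4] = 16  (first piece 1, then net[3]=14)
net[5] = 31
net[6] = 33  (first piece 1, then net[5]=31)
net[7] = 36  (first piece 2, then net[5]=31)
One optimal plan: pieces 5 + 2 (1 cut) → $37 − $1 = $36.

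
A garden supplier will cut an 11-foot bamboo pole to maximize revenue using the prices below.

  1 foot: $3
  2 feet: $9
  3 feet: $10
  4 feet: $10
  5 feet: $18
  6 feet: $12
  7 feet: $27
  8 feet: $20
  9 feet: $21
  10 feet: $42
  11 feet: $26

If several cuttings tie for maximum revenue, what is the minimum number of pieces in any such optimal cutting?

Let r[k] be the best obtainable value from length k. For each k, try every first piece i and keep the best of price[i] + r[k−i].
r[1] = 3
r[2] = max(3+3, 9+0) = 9
r[3] = max(3+9, 9+3, 10+0) = 12
r[4] = max(3+12, 9+9, 10+3, 10+0) = 18
r[5] = max(3+18, 9+12, 10+9, 10+3, 18+0) = 21
r[6] = max(3+21, 9+18, 10+12, 10+9, 18+3, 12+0) = 27
r[7] = max(3+27, 9+21, 10+18, …, 12+3, 27+0) = 30
r[8] = max(3+30, 9+27, 10+21, …, 27+3, 20+0) = 36
r[9] = max(3+36, 9+30, 10+27, …, 20+3, 21+0) = 39
r[10] = max(3+39, 9+36, 10+30, …, 21+3, 42+0) = 45
r[11] = max(3+45, 9+39, 10+36, …, 42+3, 26+0) = 48
Maximum revenue is $48.
Now minimize piece count subject to staying optimal: for each k, pieces[k] = 1 + min over i with p[i]+r[k−i]=r[k] of pieces[k−i].
pieces[8] = 4
pieces[9] = 5
pieces[10] = 5
pieces[11] = 6

6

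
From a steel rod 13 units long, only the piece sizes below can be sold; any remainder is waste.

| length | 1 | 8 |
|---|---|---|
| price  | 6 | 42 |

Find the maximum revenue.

Build best[k] bottom-up: best[k] = max over allowed piece i of (p[i] + best[k−i]).
best[1] = 6
best[2] = 12  (first piece 1, then best[1]=6)
best[3] = 18  (first piece 1, then best[2]=12)
best[4] = 24  (first piece 1, then best[3]=18)
best[5] = 30  (first piece 1, then best[4]=24)
best[6] = 36  (first piece 1, then best[5]=30)
best[7] = 42  (first piece 1, then best[6]=36)
best[8] = max(6+42, 42+0) = 48
best[9] = max(6+48, 42+6) = 54
best[10] = max(6+54, 42+12) = 60
best[11] = max(6+60, 42+18) = 66
best[12] = max(6+66, 42+24) = 72
best[13] = max(6+72, 42+30) = 78
One optimal cutting: 1 + 1 + 1 + 1 + 1 + 1 + 1 + 1 + 1 + 1 + 1 + 1 + 1 → $78.

78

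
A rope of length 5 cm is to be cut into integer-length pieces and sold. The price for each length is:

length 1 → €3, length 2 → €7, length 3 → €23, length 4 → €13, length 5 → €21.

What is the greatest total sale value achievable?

Consider every possible first cut. R[k] is the best of p[i]+R[k−i] over all sellable i≤k.
R[1] = 3
R[2] = max(3+3, 7+0) = 7
R[3] = max(3+7, 7+3, 23+0) = 23
R[4] = max(3+23, 7+7, 23+3, 13+0) = 26
R[5] = max(3+26, 7+23, 23+7, 13+3, 21+0) = 30
One optimal cutting: 3 + 2 → €23 + €7 = €30.

30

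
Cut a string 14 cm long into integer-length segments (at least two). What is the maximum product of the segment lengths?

Define g[k] = max over 1≤i<k of i · max(k−i, g[k−i]); the inner max lets the remainder stay uncut if that's better.
Small cases: g[2]=1, g[3]=2, g[4]=4, g[5]=6, g[6]=9, g[7]=12, g[8]=18, g[9]=27.
g[10] = 2*max(8,18) = 2*18 = 36
g[11] = 2*max(9,27) = 2*27 = 54
g[12] = 3*max(9,27) = 3*27 = 81
g[13] = 2*max(11,54) = 2*54 = 108
g[14] = 2*max(12,81) = 2*81 = 162
One optimal split: 3 + 3 + 3 + 3 + 2; product 3*3*3*3*2 = 162.

162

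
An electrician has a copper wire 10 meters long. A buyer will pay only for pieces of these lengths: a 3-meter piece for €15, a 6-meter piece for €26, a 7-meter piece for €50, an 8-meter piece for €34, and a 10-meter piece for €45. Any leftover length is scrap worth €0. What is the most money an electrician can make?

Build best[k] bottom-up: best[k] = max over allowed piece i of (p[i] + best[k−i]).
best[1] = 0
best[2] = 0
best[3] = 15
best[4] = 15
best[5] = 15
best[6] = max(15+15, 26+0) = 30
best[7] = max(15+15, 26+0, 50+0) = 50
best[8] = max(15+15, 26+0, 50+0, 34+0) = 50
best[9] = max(15+30, 26+15, 50+0, 34+0) = 50
best[10] = max(15+50, 26+15, 50+15, 34+0, 45+0) = 65
One optimal cutting: 7 + 3 → €65.

65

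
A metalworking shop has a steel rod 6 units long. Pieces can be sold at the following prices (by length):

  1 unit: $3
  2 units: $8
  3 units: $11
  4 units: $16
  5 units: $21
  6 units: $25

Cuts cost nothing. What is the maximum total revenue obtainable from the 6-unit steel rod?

Build r[k] bottom-up: r[k] = max over allowed piece i of (p[i] + r[k−i]).
r[1] = 3
r[2] = max(3+3, 8+0) = 8
r[3] = max(3+8, 8+3, 11+0) = 11
r[4] = max(3+11, 8+8, 11+3, 16+0) = 16
r[5] = max(3+16, 8+11, 11+8, 16+3, 21+0) = 21
r[6] = max(3+21, 8+16, 11+11, 16+8, 21+3, 25+0) = 25
Best is to sell the whole 6-unit piece uncut for $25.

25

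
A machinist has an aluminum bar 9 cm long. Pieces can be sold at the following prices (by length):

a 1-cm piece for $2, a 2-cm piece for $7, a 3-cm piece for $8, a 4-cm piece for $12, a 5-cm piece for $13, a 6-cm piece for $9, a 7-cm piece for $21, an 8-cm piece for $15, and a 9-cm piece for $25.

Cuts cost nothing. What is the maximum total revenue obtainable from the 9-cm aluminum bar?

30

Build r[k] bottom-up: r[k] = max over allowed piece i of (p[i] + r[k−i]).
r[1] = 2
r[2] = 7
r[3] = 9  (first piece 1, then r[2]=7)
r[4] = 14  (first piece 2, then r[2]=7)
r[5] = 16  (first piece 1, then r[4]=14)
r[6] = 21  (first piece 2, then r[4]=14)
r[7] = 23  (first piece 1, then r[6]=21)
r[8] = 28  (first piece 2, then r[6]=21)
r[9] = 30  (first piece 1, then r[8]=28)
One optimal cutting: 2 + 2 + 2 + 2 + 1 → $7 + $7 + $7 + $7 + $2 = $30.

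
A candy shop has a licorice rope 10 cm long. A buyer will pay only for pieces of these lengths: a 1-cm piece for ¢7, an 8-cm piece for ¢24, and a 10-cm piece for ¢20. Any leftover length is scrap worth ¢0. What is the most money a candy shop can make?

Let best[k] be the best obtainable value from length k. For each k, try every first piece i and keep the best of price[i] + best[k−i].
best[1] = 7
best[2] = 14  (first piece 1, then best[1]=7)
best[3] = 21  (first piece 1, then best[2]=14)
best[4] = 28  (first piece 1, then best[3]=21)
best[5] = 35  (first piece 1, then best[4]=28)
best[6] = 42  (first piece 1, then best[5]=35)
best[7] = 49  (first piece 1, then best[6]=42)
best[8] = 56  (first piece 1, then best[7]=49)
best[9] = 63  (first piece 1, then best[8]=56)
best[10] = 70  (first piece 1, then best[9]=63)
One optimal cutting: 1 + 1 + 1 + 1 + 1 + 1 + 1 + 1 + 1 + 1 → ¢70.

70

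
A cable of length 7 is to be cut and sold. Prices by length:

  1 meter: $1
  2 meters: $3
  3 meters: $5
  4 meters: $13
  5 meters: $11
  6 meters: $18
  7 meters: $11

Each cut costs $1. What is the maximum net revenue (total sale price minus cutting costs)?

Consider every possible first cut. v[k] is the best of p[i]+v[k−i] over all sellable i≤k, charging 1 whenever i<k.
v[1] = 1
v[2] = max(1+1-1, 3+0) = 3
v[3] = max(1+3-1, 3+1-1, 5+0) = 5
v[4] = max(1+5-1, 3+3-1, 5+1-1, 13+0) = 13
v[5] = max(1+13-1, 3+5-1, 5+3-1, 13+1-1, 11+0) = 13
v[6] = max(1+13-1, 3+13-1, 5+5-1, 13+3-1, 11+1-1, 18+0) = 18
v[7] = max(1+18-1, 3+13-1, 5+13-1, …, 18+1-1, 11+0) = 18
One optimal plan: pieces 6 + 1 (1 cut) → $19 − $1 = $18.

18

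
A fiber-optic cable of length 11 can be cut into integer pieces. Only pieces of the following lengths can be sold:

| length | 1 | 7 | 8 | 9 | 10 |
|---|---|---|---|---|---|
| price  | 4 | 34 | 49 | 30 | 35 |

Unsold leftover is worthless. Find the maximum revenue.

61

Let f[k] be the best obtainable value from length k. For each k, try every first piece i and keep the best of price[i] + f[k−i].
f[1] = 4
f[2] = 8  (first piece 1, then f[1]=4)
f[3] = 12  (first piece 1, then f[2]=8)
f[4] = 16  (first piece 1, then f[3]=12)
f[5] = 20  (first piece 1, then f[4]=16)
f[6] = 24  (first piece 1, then f[5]=20)
f[7] = max(4+24, 34+0) = 34
f[8] = max(4+34, 34+4, 49+0) = 49
f[9] = max(4+49, 34+8, 49+4, 30+0) = 53
f[10] = max(4+53, 34+12, 49+8, 30+4, 35+0) = 57
f[11] = max(4+57, 34+16, 49+12, 30+8, 35+4) = 61
One optimal cutting: 8 + 1 + 1 + 1 → $61.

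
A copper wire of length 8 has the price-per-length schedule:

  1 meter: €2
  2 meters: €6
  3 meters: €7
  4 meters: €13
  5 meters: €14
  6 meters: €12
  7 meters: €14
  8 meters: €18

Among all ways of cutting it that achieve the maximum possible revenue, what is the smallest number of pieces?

Build r[k] bottom-up: r[k] = max over allowed piece i of (p[i] + r[k−i]).
r[1] = 2
r[2] = 6
r[3] = 8  (first piece 1, then r[2]=6)
r[4] = 13
r[5] = 15  (first piece 1, then r[4]=13)
r[6] = 19  (first piece 2, then r[4]=13)
r[7] = 21  (first piece 1, then r[6]=19)
r[8] = 26  (first piece 4, then r[4]=13)
Maximum revenue is €26.
Now minimize piece count subject to staying optimal: for each k, pieces[k] = 1 + min over i with p[i]+r[k−i]=r[k] of pieces[k−i].
pieces[5] = 2
pieces[6] = 2
pieces[7] = 3
pieces[8] = 2

2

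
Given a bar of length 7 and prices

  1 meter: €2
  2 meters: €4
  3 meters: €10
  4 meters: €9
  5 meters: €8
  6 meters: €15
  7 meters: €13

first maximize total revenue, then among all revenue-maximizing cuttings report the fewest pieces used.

Let r[k] be the best obtainable value from length k. For each k, try every first piece i and keep the best of price[i] + r[k−i].
r[1] = 2
r[2] = 4  (first piece 1, then r[1]=2)
r[3] = 10
r[4] = 12  (first piece 1, then r[3]=10)
r[5] = 14  (first piece 1, then r[4]=12)
r[6] = 20  (first piece 3, then r[3]=10)
r[7] = 22  (first piece 1, then r[6]=20)
Maximum revenue is €22.
Now minimize piece count subject to staying optimal: for each k, pieces[k] = 1 + min over i with p[i]+r[k−i]=r[k] of pieces[k−i].
pieces[4] = 2
pieces[5] = 2
pieces[6] = 2
pieces[7] = 3

3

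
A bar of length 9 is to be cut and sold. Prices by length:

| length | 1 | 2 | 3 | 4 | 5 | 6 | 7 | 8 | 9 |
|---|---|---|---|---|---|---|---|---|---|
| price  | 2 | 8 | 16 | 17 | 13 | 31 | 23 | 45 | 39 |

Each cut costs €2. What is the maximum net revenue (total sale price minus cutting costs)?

Consider every possible first cut. v[k] is the best of p[i]+v[k−i] over all sellable i≤k, charging 2 whenever i<k.
v[1] = 2
v[2] = max(2+2-2, 8+0) = 8
v[3] = max(2+8-2, 8+2-2, 16+0) = 16
v[4] = max(2+16-2, 8+8-2, 16+2-2, 17+0) = 17
v[5] = max(2+17-2, 8+16-2, 16+8-2, 17+2-2, 13+0) = 22
v[6] = max(2+22-2, 8+17-2, 16+16-2, 17+8-2, 13+2-2, 31+0) = 31
v[7] = max(2+31-2, 8+22-2, 16+17-2, …, 31+2-2, 23+0) = 31
v[8] = max(2+31-2, 8+31-2, 16+22-2, …, 23+2-2, 45+0) = 45
v[9] = max(2+45-2, 8+31-2, 16+31-2, …, 45+2-2, 39+0) = 45
One optimal plan: pieces 8 + 1 (1 cut) → €47 − €2 = €45.

45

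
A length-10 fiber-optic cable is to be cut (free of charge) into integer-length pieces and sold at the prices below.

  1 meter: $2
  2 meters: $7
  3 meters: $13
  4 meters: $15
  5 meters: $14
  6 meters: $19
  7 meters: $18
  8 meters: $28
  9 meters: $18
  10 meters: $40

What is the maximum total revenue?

Consider every possible first cut. R[k] is the best of p[i]+R[k−i] over all sellable i≤k.
R[1] = 2
R[2] = max(2+2, 7+0) = 7
R[3] = max(2+7, 7+2, 13+0) = 13
R[4] = max(2+13, 7+7, 13+2, 15+0) = 15
R[5] = max(2+15, 7+13, 13+7, 15+2, 14+0) = 20
R[6] = max(2+20, 7+15, 13+13, 15+7, 14+2, 19+0) = 26
R[7] = max(2+26, 7+20, 13+15, …, 19+2, 18+0) = 28
R[8] = max(2+28, 7+26, 13+20, …, 18+2, 28+0) = 33
R[9] = max(2+33, 7+28, 13+26, …, 28+2, 18+0) = 39
R[10] = max(2+39, 7+33, 13+28, …, 18+2, 40+0) = 41
One optimal cutting: 3 + 3 + 3 + 1 → $13 + $13 + $13 + $2 = $41.

41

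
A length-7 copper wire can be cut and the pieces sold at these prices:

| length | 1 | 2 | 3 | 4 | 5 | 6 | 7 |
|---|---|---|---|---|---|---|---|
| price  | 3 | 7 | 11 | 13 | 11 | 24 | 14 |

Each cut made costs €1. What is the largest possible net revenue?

26

Build r[k] bottom-up: r[k] = max over allowed piece i of (p[i] + r[k−i]) − 1 per cut.
r[1] = 3
r[2] = 7
r[3] = 11
r[4] = 13  (first piece 1, then r[3]=11)
r[5] = 17  (first piece 2, then r[3]=11)
r[6] = 24
r[7] = 26  (first piece 1, then r[6]=24)
One optimal plan: pieces 6 + 1 (1 cut) → €27 − €1 = €26.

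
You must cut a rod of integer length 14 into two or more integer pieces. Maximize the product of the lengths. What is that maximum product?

Let P[k] be the best product for length k (with at least one cut). For each first piece i, the rest contributes max(k−i, P[k−i]).
P[2] = 1*max(1,0) = 1*1 = 1
P[3] = max(1*2, 2*1) = 2
P[4] = max(1*3, 2*2, 3*1) = 4
P[5] = max(1*4, 2*3, 3*2, 4*1) = 6
P[6] = max(1*6, 2*4, 3*3, 4*2, 5*1) = 9
P[7] = max(1*9, 2*6, 3*4, 4*3, 5*2, 6*1) = 12
P[8] = max(1*12, 2*9, 3*6, …, 6*2, 7*1) = 18
P[9] = max(1*18, 2*12, 3*9, …, 7*2, 8*1) = 27
P[10] = max(1*27, 2*18, 3*12, …, 8*2, 9*1) = 36
P[11] = max(1*36, 2*27, 3*18, …, 9*2, 10*1) = 54
P[12] = max(1*54, 2*36, 3*27, …, 10*2, 11*1) = 81
P[13] = max(1*81, 2*54, 3*36, …, 11*2, 12*1) = 108
P[14] = max(1*108, 2*81, 3*54, …, 12*2, 13*1) = 162
One optimal split: 3 + 3 + 3 + 3 + 2; product 3*3*3*3*2 = 162.

162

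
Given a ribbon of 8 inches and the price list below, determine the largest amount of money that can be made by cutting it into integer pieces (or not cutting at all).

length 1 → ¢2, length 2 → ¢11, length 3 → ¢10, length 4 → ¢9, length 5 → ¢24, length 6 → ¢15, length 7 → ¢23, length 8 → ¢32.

Build best[k] bottom-up: best[k] = max over allowed piece i of (p[i] + best[k−i]).
best[1] = 2
best[2] = max(2+2, 11+0) = 11
best[3] = max(2+11, 11+2, 10+0) = 13
best[4] = max(2+13, 11+11, 10+2, 9+0) = 22
best[5] = max(2+22, 11+13, 10+11, 9+2, 24+0) = 24
best[6] = max(2+24, 11+22, 10+13, 9+11, 24+2, 15+0) = 33
best[7] = max(2+33, 11+24, 10+22, …, 15+2, 23+0) = 35
best[8] = max(2+35, 11+33, 10+24, …, 23+2, 32+0) = 44
One optimal cutting: 2 + 2 + 2 + 2 → ¢11 + ¢11 + ¢11 + ¢11 = ¢44.

44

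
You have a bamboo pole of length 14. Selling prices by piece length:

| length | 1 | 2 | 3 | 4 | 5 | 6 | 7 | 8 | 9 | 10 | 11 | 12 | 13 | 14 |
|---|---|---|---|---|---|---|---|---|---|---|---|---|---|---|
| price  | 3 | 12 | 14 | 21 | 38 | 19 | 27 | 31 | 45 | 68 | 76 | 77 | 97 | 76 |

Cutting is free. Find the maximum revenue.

100

Build R[k] bottom-up: R[k] = max over allowed piece i of (p[i] + R[k−i]).
R[1] = 3
R[2] = 12
R[3] = 15  (first piece 1, then R[2]=12)
R[4] = 24  (first piece 2, then R[2]=12)
R[5] = 38
R[6] = 41  (first piece 1, then R[5]=38)
R[7] = 50  (first piece 2, then R[5]=38)
R[8] = 53  (first piece 1, then R[7]=50)
R[9] = 62  (first piece 2, then R[7]=50)
R[10] = 76  (first piece 5, then R[5]=38)
R[11] = 79  (first piece 1, then R[10]=76)
R[12] = 88  (first piece 2, then R[10]=76)
R[13] = 97
R[14] = 100  (first piece 1, then R[13]=97)
One optimal cutting: 13 + 1 → $97 + $3 = $100.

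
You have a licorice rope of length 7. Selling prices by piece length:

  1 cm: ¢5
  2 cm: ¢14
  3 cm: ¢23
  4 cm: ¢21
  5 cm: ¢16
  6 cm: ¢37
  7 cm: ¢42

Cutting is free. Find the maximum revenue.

Consider every possible first cut. v[k] is the best of p[i]+v[k−i] over all sellable i≤k.
v[1] = 5
v[2] = 14
v[3] = 23
v[4] = 28  (first piece 1, then v[3]=23)
v[5] = 37  (first piece 2, then v[3]=23)
v[6] = 46  (first piece 3, then v[3]=23)
v[7] = 51  (first piece 1, then v[6]=46)
One optimal cutting: 3 + 3 + 1 → ¢23 + ¢23 + ¢5 = ¢51.

51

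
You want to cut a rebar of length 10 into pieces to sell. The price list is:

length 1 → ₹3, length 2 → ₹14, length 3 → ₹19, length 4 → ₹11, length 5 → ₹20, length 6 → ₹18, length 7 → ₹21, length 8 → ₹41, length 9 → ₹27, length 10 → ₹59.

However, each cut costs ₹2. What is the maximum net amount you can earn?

Let r[k] be the best obtainable value from length k. For each k, try every first piece i and keep the best of price[i] + r[k−i] minus the 2 cut fee when i<k.
r[1] = 3
r[2] = max(3+3-2, 14+0) = 14
r[3] = max(3+14-2, 14+3-2, 19+0) = 19
r[4] = max(3+19-2, 14+14-2, 19+3-2, 11+0) = 26
r[5] = max(3+26-2, 14+19-2, 19+14-2, 11+3-2, 20+0) = 31
r[6] = max(3+31-2, 14+26-2, 19+19-2, 11+14-2, 20+3-2, 18+0) = 38
r[7] = max(3+38-2, 14+31-2, 19+26-2, …, 18+3-2, 21+0) = 43
r[8] = max(3+43-2, 14+38-2, 19+31-2, …, 21+3-2, 41+0) = 50
r[9] = max(3+50-2, 14+43-2, 19+38-2, …, 41+3-2, 27+0) = 55
r[10] = max(3+55-2, 14+50-2, 19+43-2, …, 27+3-2, 59+0) = 62
One optimal plan: pieces 2 + 2 + 2 + 2 + 2 (4 cuts) → ₹70 − ₹8 = ₹62.

62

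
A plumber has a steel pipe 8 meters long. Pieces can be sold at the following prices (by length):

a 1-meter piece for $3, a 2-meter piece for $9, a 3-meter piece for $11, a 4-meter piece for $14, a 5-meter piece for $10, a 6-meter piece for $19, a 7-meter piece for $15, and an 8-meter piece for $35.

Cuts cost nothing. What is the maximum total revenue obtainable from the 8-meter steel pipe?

Consider every possible first cut. r[k] is the best of p[i]+r[k−i] over all sellable i≤k.
r[1] = 3
r[2] = 9
r[3] = 12  (first piece 1, then r[2]=9)
r[4] = 18  (first piece 2, then r[2]=9)
r[5] = 21  (first piece 1, then r[4]=18)
r[6] = 27  (first piece 2, then r[4]=18)
r[7] = 30  (first piece 1, then r[6]=27)
r[8] = 36  (first piece 2, then r[6]=27)
One optimal cutting: 2 + 2 + 2 + 2 → $9 + $9 + $9 + $9 = $36.

36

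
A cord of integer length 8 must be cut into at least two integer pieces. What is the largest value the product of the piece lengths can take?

18

Define f[k] = max over 1≤i<k of i · max(k−i, f[k−i]); the inner max lets the remainder stay uncut if that's better.
f[2] = 1×max(1,0) = 1×1 = 1
f[3] = max(1×2, 2×1) = 2
f[4] = max(1×3, 2×2, 3×1) = 4
f[5] = max(1×4, 2×3, 3×2, 4×1) = 6
f[6] = max(1×6, 2×4, 3×3, 4×2, 5×1) = 9
f[7] = max(1×9, 2×6, 3×4, 4×3, 5×2, 6×1) = 12
f[8] = max(1×12, 2×9, 3×6, …, 6×2, 7×1) = 18
One optimal split: 3 + 3 + 2; product 3×3×2 = 18.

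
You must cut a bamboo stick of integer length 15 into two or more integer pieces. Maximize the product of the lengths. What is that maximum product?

Define prod[k] = max over 1≤i<k of i · max(k−i, prod[k−i]); the inner max lets the remainder stay uncut if that's better.
prod[2] = 1·max(1,0) = 1·1 = 1
prod[3] = max(1·2, 2·1) = 2
prod[4] = max(1·3, 2·2, 3·1) = 4
prod[5] = max(1·4, 2·3, 3·2, 4·1) = 6
prod[6] = max(1·6, 2·4, 3·3, 4·2, 5·1) = 9
prod[7] = max(1·9, 2·6, 3·4, 4·3, 5·2, 6·1) = 12
prod[8] = max(1·12, 2·9, 3·6, …, 6·2, 7·1) = 18
prod[9] = max(1·18, 2·12, 3·9, …, 7·2, 8·1) = 27
prod[10] = max(1·27, 2·18, 3·12, …, 8·2, 9·1) = 36
prod[11] = max(1·36, 2·27, 3·18, …, 9·2, 10·1) = 54
prod[12] = max(1·54, 2·36, 3·27, …, 10·2, 11·1) = 81
prod[13] = max(1·81, 2·54, 3·36, …, 11·2, 12·1) = 108
prod[14] = max(1·108, 2·81, 3·54, …, 12·2, 13·1) = 162
prod[15] = max(1·162, 2·108, 3·81, …, 13·2, 14·1) = 243
One optimal split: 3 + 3 + 3 + 3 + 3; product 3·3·3·3·3 = 243.

243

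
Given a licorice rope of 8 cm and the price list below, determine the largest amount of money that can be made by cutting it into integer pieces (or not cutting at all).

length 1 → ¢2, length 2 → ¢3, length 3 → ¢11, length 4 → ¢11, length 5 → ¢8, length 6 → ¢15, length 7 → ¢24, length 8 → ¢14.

Consider every possible first cut. best[k] is the best of p[i]+best[k−i] over all sellable i≤k.
best[1] = 2
best[2] = 4  (first piece 1, then best[1]=2)
best[3] = 11
best[4] = 13  (first piece 1, then best[3]=11)
best[5] = 15  (first piece 1, then best[4]=13)
best[6] = 22  (first piece 3, then best[3]=11)
best[7] = 24  (first piece 1, then best[6]=22)
best[8] = 26  (first piece 1, then best[7]=24)
One optimal cutting: 3 + 3 + 1 + 1 → ¢11 + ¢11 + ¢2 + ¢2 = ¢26.

26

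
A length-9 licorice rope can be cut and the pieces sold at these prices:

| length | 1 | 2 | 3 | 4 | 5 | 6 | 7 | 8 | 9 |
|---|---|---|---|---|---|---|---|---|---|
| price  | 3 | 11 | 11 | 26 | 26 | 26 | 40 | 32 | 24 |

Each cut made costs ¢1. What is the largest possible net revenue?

Build net[k] bottom-up: net[k] = max over allowed piece i of (p[i] + net[k−i]) − 1 per cut.
net[1] = 3
net[2] = max(3+3-1, 11+0) = 11
net[3] = max(3+11-1, 11+3-1, 11+0) = 13
net[4] = max(3+13-1, 11+11-1, 11+3-1, 26+0) = 26
net[5] = max(3+26-1, 11+13-1, 11+11-1, 26+3-1, 26+0) = 28
net[6] = max(3+28-1, 11+26-1, 11+13-1, 26+11-1, 26+3-1, 26+0) = 36
net[7] = max(3+36-1, 11+28-1, 11+26-1, …, 26+3-1, 40+0) = 40
net[8] = max(3+40-1, 11+36-1, 11+28-1, …, 40+3-1, 32+0) = 51
net[9] = max(3+51-1, 11+40-1, 11+36-1, …, 32+3-1, 24+0) = 53
One optimal plan: pieces 4 + 4 + 1 (2 cuts) → ¢55 − ¢2 = ¢53.

53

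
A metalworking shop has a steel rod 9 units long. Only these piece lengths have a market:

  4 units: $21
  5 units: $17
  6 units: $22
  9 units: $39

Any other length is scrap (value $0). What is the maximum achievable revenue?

Consider every possible first cut. best[k] is the best of p[i]+best[k−i] over all sellable i≤k.
best[1] = 0
best[2] = 0
best[3] = 0
best[4] = 21
best[5] = max(21+0, 17+0) = 21
best[6] = max(21+0, 17+0, 22+0) = 22
best[7] = max(21+0, 17+0, 22+0) = 22
best[8] = max(21+21, 17+0, 22+0) = 42
best[9] = max(21+21, 17+21, 22+0, 39+0) = 42
One optimal cutting: pieces 4 + 4 with 1 unit of scrap → $42.

42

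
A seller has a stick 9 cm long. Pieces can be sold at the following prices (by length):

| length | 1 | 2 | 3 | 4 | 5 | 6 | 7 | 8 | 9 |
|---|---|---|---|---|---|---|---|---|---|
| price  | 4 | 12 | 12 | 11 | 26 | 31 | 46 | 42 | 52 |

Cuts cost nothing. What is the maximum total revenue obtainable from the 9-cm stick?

58

Build r[k] bottom-up: r[k] = max over allowed piece i of (p[i] + r[k−i]).
r[1] = 4
r[2] = 12
r[3] = 16  (first piece 1, then r[2]=12)
r[4] = 24  (first piece 2, then r[2]=12)
r[5] = 28  (first piece 1, then r[4]=24)
r[6] = 36  (first piece 2, then r[4]=24)
r[7] = 46
r[8] = 50  (first piece 1, then r[7]=46)
r[9] = 58  (first piece 2, then r[7]=46)
One optimal cutting: 7 + 2 → 46 + 12 = 58.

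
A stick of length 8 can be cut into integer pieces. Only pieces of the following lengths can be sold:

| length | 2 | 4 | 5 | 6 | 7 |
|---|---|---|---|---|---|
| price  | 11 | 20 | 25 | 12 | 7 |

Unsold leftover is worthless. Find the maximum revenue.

Build best[k] bottom-up: best[k] = max over allowed piece i of (p[i] + best[k−i]).
best[1] = 0
best[2] = 11
best[3] = 11
best[4] = 22  (first piece 2, then best[2]=11)
best[5] = 25
best[6] = 33  (first piece 2, then best[4]=22)
best[7] = 36  (first piece 2, then best[5]=25)
best[8] = 44  (first piece 2, then best[6]=33)
One optimal cutting: 2 + 2 + 2 + 2 → $44.

44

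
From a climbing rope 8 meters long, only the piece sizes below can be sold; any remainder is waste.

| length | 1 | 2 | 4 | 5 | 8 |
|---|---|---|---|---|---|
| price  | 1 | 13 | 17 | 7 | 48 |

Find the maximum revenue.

52

Let best[k] be the best obtainable value from length k. For each k, try every first piece i and keep the best of price[i] + best[k−i].
best[1] = 1
best[2] = max(1+1, 13+0) = 13
best[3] = max(1+13, 13+1) = 14
best[4] = max(1+14, 13+13, 17+0) = 26
best[5] = max(1+26, 13+14, 17+1, 7+0) = 27
best[6] = max(1+27, 13+26, 17+13, 7+1) = 39
best[7] = max(1+39, 13+27, 17+14, 7+13) = 40
best[8] = max(1+40, 13+39, 17+26, 7+14, 48+0) = 52
One optimal cutting: 2 + 2 + 2 + 2 → €52.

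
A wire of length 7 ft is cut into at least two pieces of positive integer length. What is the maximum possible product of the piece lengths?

12

Fill g[k] for k=2..7: at each k try every first piece i and multiply by the better of (k−i) uncut or g[k−i].
g[2] = 1×max(1,0) = 1×1 = 1
g[3] = max(1×2, 2×1) = 2
g[4] = max(1×3, 2×2, 3×1) = 4
g[5] = max(1×4, 2×3, 3×2, 4×1) = 6
g[6] = max(1×6, 2×4, 3×3, 4×2, 5×1) = 9
g[7] = max(1×9, 2×6, 3×4, 4×3, 5×2, 6×1) = 12
One optimal split: 3 + 2 + 2; product 3×2×2 = 12.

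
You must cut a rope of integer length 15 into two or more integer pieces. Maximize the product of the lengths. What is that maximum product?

Define prod[k] = max over 1≤i<k of i · max(k−i, prod[k−i]); the inner max lets the remainder stay uncut if that's better.
Small cases: prod[2]=1, prod[3]=2, prod[4]=4, prod[5]=6, prod[6]=9, prod[7]=12.
prod[8] = 2*max(6,9) = 2*9 = 18
prod[9] = 3*max(6,9) = 3*9 = 27
prod[10] = 2*max(8,18) = 2*18 = 36
prod[11] = 2*max(9,27) = 2*27 = 54
prod[12] = 3*max(9,27) = 3*27 = 81
prod[13] = 2*max(11,54) = 2*54 = 108
prod[14] = 2*max(12,81) = 2*81 = 162
prod[15] = 3*max(12,81) = 3*81 = 243
One optimal split: 3 + 3 + 3 + 3 + 3; product 3*3*3*3*3 = 243.

243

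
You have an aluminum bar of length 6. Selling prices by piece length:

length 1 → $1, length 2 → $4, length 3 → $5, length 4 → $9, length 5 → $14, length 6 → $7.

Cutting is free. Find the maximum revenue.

Build r[k] bottom-up: r[k] = max over allowed piece i of (p[i] + r[k−i]).
r[1] = 1
r[2] = max(1+1, 4+0) = 4
r[3] = max(1+4, 4+1, 5+0) = 5
r[4] = max(1+5, 4+4, 5+1, 9+0) = 9
r[5] = max(1+9, 4+5, 5+4, 9+1, 14+0) = 14
r[6] = max(1+14, 4+9, 5+5, 9+4, 14+1, 7+0) = 15
One optimal cutting: 5 + 1 → $14 + $1 = $15.

15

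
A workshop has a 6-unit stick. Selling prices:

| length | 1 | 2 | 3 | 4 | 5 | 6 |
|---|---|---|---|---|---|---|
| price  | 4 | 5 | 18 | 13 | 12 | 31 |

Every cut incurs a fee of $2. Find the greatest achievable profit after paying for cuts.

Consider every possible first cut. r[k] is the best of p[i]+r[k−i] over all sellable i≤k, charging 2 whenever i<k.
r[1] = 4
r[2] = max(4+4-2, 5+0) = 6
r[3] = max(4+6-2, 5+4-2, 18+0) = 18
r[4] = max(4+18-2, 5+6-2, 18+4-2, 13+0) = 20
r[5] = max(4+20-2, 5+18-2, 18+6-2, 13+4-2, 12+0) = 22
r[6] = max(4+22-2, 5+20-2, 18+18-2, 13+6-2, 12+4-2, 31+0) = 34
One optimal plan: pieces 3 + 3 (1 cut) → $36 − $2 = $34.

34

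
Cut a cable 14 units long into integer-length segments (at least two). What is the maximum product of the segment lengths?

162

Define P[k] = max over 1≤i<k of i · max(k−i, P[k−i]); the inner max lets the remainder stay uncut if that's better.
P[2] = 1·max(1,0) = 1·1 = 1
P[3] = 1·max(2,1) = 1·2 = 2
P[4] = 2·max(2,1) = 2·2 = 4
P[5] = 2·max(3,2) = 2·3 = 6
P[6] = 3·max(3,2) = 3·3 = 9
P[7] = 2·max(5,6) = 2·6 = 12
P[8] = 2·max(6,9) = 2·9 = 18
P[9] = 3·max(6,9) = 3·9 = 27
P[10] = 2·max(8,18) = 2·18 = 36
P[11] = 2·max(9,27) = 2·27 = 54
P[12] = 3·max(9,27) = 3·27 = 81
P[13] = 2·max(11,54) = 2·54 = 108
P[14] = 2·max(12,81) = 2·81 = 162
One optimal split: 3 + 3 + 3 + 3 + 2; product 3·3·3·3·2 = 162.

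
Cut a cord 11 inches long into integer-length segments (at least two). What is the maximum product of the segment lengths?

Define prod[k] = max over 1≤i<k of i · max(k−i, prod[k−i]); the inner max lets the remainder stay uncut if that's better.
prod[2] = 1*max(1,0) = 1*1 = 1
prod[3] = max(1*2, 2*1) = 2
prod[4] = max(1*3, 2*2, 3*1) = 4
prod[5] = max(1*4, 2*3, 3*2, 4*1) = 6
prod[6] = max(1*6, 2*4, 3*3, 4*2, 5*1) = 9
prod[7] = max(1*9, 2*6, 3*4, 4*3, 5*2, 6*1) = 12
prod[8] = max(1*12, 2*9, 3*6, …, 6*2, 7*1) = 18
prod[9] = max(1*18, 2*12, 3*9, …, 7*2, 8*1) = 27
prod[10] = max(1*27, 2*18, 3*12, …, 8*2, 9*1) = 36
prod[11] = max(1*36, 2*27, 3*18, …, 9*2, 10*1) = 54
One optimal split: 3 + 3 + 3 + 2; product 3*3*3*2 = 54.

54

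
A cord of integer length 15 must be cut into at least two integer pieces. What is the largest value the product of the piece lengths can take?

Fill f[k] for k=2..15: at each k try every first piece i and multiply by the better of (k−i) uncut or f[k−i].
f[2] = 1×max(1,0) = 1×1 = 1
f[3] = 1×max(2,1) = 1×2 = 2
f[4] = 2×max(2,1) = 2×2 = 4
f[5] = 2×max(3,2) = 2×3 = 6
f[6] = 3×max(3,2) = 3×3 = 9
f[7] = 2×max(5,6) = 2×6 = 12
f[8] = 2×max(6,9) = 2×9 = 18
f[9] = 3×max(6,9) = 3×9 = 27
f[10] = 2×max(8,18) = 2×18 = 36
f[11] = 2×max(9,27) = 2×27 = 54
f[12] = 3×max(9,27) = 3×27 = 81
f[13] = 2×max(11,54) = 2×54 = 108
f[14] = 2×max(12,81) = 2×81 = 162
f[15] = 3×max(12,81) = 3×81 = 243
One optimal split: 3 + 3 + 3 + 3 + 3; product 3×3×3×3×3 = 243.

243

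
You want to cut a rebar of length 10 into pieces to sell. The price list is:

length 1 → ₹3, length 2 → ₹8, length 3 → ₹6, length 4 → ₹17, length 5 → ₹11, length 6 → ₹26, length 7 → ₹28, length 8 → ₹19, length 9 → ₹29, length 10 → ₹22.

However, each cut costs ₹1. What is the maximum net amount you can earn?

42

Build v[k] bottom-up: v[k] = max over allowed piece i of (p[i] + v[k−i]) − 1 per cut.
v[1] = 3
v[2] = 8
v[3] = 10  (first piece 1, then v[2]=8)
v[4] = 17
v[5] = 19  (first piece 1, then v[4]=17)
v[6] = 26
v[7] = 28  (first piece 1, then v[6]=26)
v[8] = 33  (first piece 2, then v[6]=26)
v[9] = 35  (first piece 1, then v[8]=33)
v[10] = 42  (first piece 4, then v[6]=26)
One optimal plan: pieces 6 + 4 (1 cut) → ₹43 − ₹1 = ₹42.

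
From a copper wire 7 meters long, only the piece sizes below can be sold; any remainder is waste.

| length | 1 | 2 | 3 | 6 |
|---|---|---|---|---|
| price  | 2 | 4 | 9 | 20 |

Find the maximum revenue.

22

Build f[k] bottom-up: f[k] = max over allowed piece i of (p[i] + f[k−i]).
f[1] = 2
f[2] = max(2+2, 4+0) = 4
f[3] = max(2+4, 4+2, 9+0) = 9
f[4] = max(2+9, 4+4, 9+2) = 11
f[5] = max(2+11, 4+9, 9+4) = 13
f[6] = max(2+13, 4+11, 9+9, 20+0) = 20
f[7] = max(2+20, 4+13, 9+11, 20+2) = 22
One optimal cutting: 6 + 1 → €22.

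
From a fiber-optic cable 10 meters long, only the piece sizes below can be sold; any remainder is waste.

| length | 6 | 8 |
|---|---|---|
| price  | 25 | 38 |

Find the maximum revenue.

38

Build best[k] bottom-up: best[k] = max over allowed piece i of (p[i] + best[k−i]).
best[1] = 0
best[2] = 0
best[3] = 0
best[4] = 0
best[5] = 0
best[6] = 25
best[7] = 25
best[8] = max(25+0, 38+0) = 38
best[9] = max(25+0, 38+0) = 38
best[10] = max(25+0, 38+0) = 38
One optimal cutting: pieces 8 with 2 meters of scrap → $38.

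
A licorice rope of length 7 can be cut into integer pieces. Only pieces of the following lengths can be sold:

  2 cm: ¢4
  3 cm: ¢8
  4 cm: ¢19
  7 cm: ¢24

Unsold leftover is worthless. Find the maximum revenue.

Build f[k] bottom-up: f[k] = max over allowed piece i of (p[i] + f[k−i]).
f[1] = 0
f[2] = 4
f[3] = max(4+0, 8+0) = 8
f[4] = max(4+4, 8+0, 19+0) = 19
f[5] = max(4+8, 8+4, 19+0) = 19
f[6] = max(4+19, 8+8, 19+4) = 23
f[7] = max(4+19, 8+19, 19+8, 24+0) = 27
One optimal cutting: 4 + 3 → ¢27.

27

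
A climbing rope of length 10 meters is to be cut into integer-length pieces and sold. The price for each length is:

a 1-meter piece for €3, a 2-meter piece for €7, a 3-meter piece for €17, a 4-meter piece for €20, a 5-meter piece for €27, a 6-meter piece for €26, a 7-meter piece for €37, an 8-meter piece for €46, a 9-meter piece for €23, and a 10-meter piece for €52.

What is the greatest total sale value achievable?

Let r[k] be the best obtainable value from length k. For each k, try every first piece i and keep the best of price[i] + r[k−i].
r[1] = 3
r[2] = max(3+3, 7+0) = 7
r[3] = max(3+7, 7+3, 17+0) = 17
r[4] = max(3+17, 7+7, 17+3, 20+0) = 20
r[5] = max(3+20, 7+17, 17+7, 20+3, 27+0) = 27
r[6] = max(3+27, 7+20, 17+17, 20+7, 27+3, 26+0) = 34
r[7] = max(3+34, 7+27, 17+20, …, 26+3, 37+0) = 37
r[8] = max(3+37, 7+34, 17+27, …, 37+3, 46+0) = 46
r[9] = max(3+46, 7+37, 17+34, …, 46+3, 23+0) = 51
r[10] = max(3+51, 7+46, 17+37, …, 23+3, 52+0) = 54
One optimal cutting: 3 + 3 + 3 + 1 → €17 + €17 + €17 + €3 = €54.

54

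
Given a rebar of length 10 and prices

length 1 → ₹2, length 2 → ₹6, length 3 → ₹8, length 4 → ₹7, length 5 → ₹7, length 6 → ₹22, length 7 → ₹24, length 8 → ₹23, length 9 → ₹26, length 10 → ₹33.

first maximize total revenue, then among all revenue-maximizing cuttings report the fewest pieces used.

Build r[k] bottom-up: r[k] = max over allowed piece i of (p[i] + r[k−i]).
r[1] = 2
r[2] = max(2+2, 6+0) = 6
r[3] = max(2+6, 6+2, 8+0) = 8
r[4] = max(2+8, 6+6, 8+2, 7+0) = 12
r[5] = max(2+12, 6+8, 8+6, 7+2, 7+0) = 14
r[6] = max(2+14, 6+12, 8+8, 7+6, 7+2, 22+0) = 22
r[7] = max(2+22, 6+14, 8+12, …, 22+2, 24+0) = 24
r[8] = max(2+24, 6+22, 8+14, …, 24+2, 23+0) = 28
r[9] = max(2+28, 6+24, 8+22, …, 23+2, 26+0) = 30
r[10] = max(2+30, 6+28, 8+24, …, 26+2, 33+0) = 34
Maximum revenue is ₹34.
Now minimize piece count subject to staying optimal: for each k, pieces[k] = 1 + min over i with p[i]+r[k−i]=r[k] of pieces[k−i].
pieces[7] = 1
pieces[8] = 2
pieces[9] = 2
pieces[10] = 3

3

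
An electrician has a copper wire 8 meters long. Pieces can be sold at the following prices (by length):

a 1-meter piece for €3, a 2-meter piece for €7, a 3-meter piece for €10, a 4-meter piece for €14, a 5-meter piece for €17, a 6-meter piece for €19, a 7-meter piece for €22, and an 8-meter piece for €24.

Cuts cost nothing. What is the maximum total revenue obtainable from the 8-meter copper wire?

28

Let best[k] be the best obtainable value from length k. For each k, try every first piece i and keep the best of price[i] + best[k−i].
best[1] = 3
best[2] = max(3+3, 7+0) = 7
best[3] = max(3+7, 7+3, 10+0) = 10
best[4] = max(3+10, 7+7, 10+3, 14+0) = 14
best[5] = max(3+14, 7+10, 10+7, 14+3, 17+0) = 17
best[6] = max(3+17, 7+14, 10+10, 14+7, 17+3, 19+0) = 21
best[7] = max(3+21, 7+17, 10+14, …, 19+3, 22+0) = 24
best[8] = max(3+24, 7+21, 10+17, …, 22+3, 24+0) = 28
One optimal cutting: 2 + 2 + 2 + 2 → €7 + €7 + €7 + €7 = €28.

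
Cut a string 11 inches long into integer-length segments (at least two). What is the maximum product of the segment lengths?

Fill f[k] for k=2..11: at each k try every first piece i and multiply by the better of (k−i) uncut or f[k−i].
f[2] = 1×max(1,0) = 1×1 = 1
f[3] = max(1×2, 2×1) = 2
f[4] = max(1×3, 2×2, 3×1) = 4
f[5] = max(1×4, 2×3, 3×2, 4×1) = 6
f[6] = max(1×6, 2×4, 3×3, 4×2, 5×1) = 9
f[7] = max(1×9, 2×6, 3×4, 4×3, 5×2, 6×1) = 12
f[8] = max(1×12, 2×9, 3×6, …, 6×2, 7×1) = 18
f[9] = max(1×18, 2×12, 3×9, …, 7×2, 8×1) = 27
f[10] = max(1×27, 2×18, 3×12, …, 8×2, 9×1) = 36
f[11] = max(1×36, 2×27, 3×18, …, 9×2, 10×1) = 54
One optimal split: 3 + 3 + 3 + 2; product 3×3×3×2 = 54.

54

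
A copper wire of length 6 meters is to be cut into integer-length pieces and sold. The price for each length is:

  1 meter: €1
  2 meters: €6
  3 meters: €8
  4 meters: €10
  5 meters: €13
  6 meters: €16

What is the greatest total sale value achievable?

Build v[k] bottom-up: v[k] = max over allowed piece i of (p[i] + v[k−i]).
v[1] = 1
v[2] = max(1+1, 6+0) = 6
v[3] = max(1+6, 6+1, 8+0) = 8
v[4] = max(1+8, 6+6, 8+1, 10+0) = 12
v[5] = max(1+12, 6+8, 8+6, 10+1, 13+0) = 14
v[6] = max(1+14, 6+12, 8+8, 10+6, 13+1, 16+0) = 18
One optimal cutting: 2 + 2 + 2 → €6 + €6 + €6 = €18.

18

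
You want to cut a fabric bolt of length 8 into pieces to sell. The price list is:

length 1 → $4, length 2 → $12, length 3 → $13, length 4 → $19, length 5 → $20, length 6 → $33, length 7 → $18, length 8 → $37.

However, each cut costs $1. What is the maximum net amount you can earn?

Let r[k] be the best obtainable value from length k. For each k, try every first piece i and keep the best of price[i] + r[k−i] minus the 1 cut fee when i<k.
r[1] = 4
r[2] = max(4+4-1, 12+0) = 12
r[3] = max(4+12-1, 12+4-1, 13+0) = 15
r[4] = max(4+15-1, 12+12-1, 13+4-1, 19+0) = 23
r[5] = max(4+23-1, 12+15-1, 13+12-1, 19+4-1, 20+0) = 26
r[6] = max(4+26-1, 12+23-1, 13+15-1, 19+12-1, 20+4-1, 33+0) = 34
r[7] = max(4+34-1, 12+26-1, 13+23-1, …, 33+4-1, 18+0) = 37
r[8] = max(4+37-1, 12+34-1, 13+26-1, …, 18+4-1, 37+0) = 45
One optimal plan: pieces 2 + 2 + 2 + 2 (3 cuts) → $48 − $3 = $45.

45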